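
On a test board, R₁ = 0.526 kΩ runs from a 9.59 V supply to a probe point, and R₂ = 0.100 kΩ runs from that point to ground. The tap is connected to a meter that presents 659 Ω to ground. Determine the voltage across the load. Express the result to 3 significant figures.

The load sits in parallel with R₂: R₂‖R_L = (100 × 659) / (100 + 659) = 86.82 Ω.
V_out = 9.59 × 86.82 / (526 + 86.82) = 9.59 × 86.82/612.8 = 1.36 V.

V_out ≈ 1.36 V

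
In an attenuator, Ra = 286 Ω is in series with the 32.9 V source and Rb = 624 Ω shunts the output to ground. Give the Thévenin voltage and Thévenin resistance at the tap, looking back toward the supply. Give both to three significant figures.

V_th is the open-circuit tap voltage: 32.9 × 624/(286 + 624) = 22.6 V.
With the supply zeroed, Ra and Rb appear in parallel from the tap: R_th = Ra‖Rb = (286 × 624)/910.0 = 196 Ω.

V_th = 22.6 V, R_th = 196 Ω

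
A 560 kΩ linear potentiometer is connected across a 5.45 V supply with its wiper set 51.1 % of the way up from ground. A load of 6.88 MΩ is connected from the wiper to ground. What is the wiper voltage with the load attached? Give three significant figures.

The wiper splits the pot into (1−α)R = 273.8 kΩ above and αR = 286.2 kΩ below.
Lower section ‖ load = 274.7 kΩ.
V_wiper = 5.45 × 274.7/(273.8 + 274.7) = 2.73 V.

V ≈ 2.73 V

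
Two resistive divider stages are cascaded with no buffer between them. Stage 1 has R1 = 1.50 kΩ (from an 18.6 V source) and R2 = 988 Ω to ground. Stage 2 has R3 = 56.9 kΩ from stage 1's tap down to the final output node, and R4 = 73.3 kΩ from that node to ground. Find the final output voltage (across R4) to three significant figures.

Stage 2 presents R3+R4 = 130200 Ω as a load on stage 1's tap.
Stage 1's lower leg becomes R2‖(R3+R4) = 980.6 Ω, so V_mid = 18.6 × 980.6/2481 = 7.353 V.
Stage 2 is itself unloaded: V_out = V_mid × R4/(R3+R4) = 7.353 × 73300/130200 = 4.14 V.

V_out ≈ 4.14 V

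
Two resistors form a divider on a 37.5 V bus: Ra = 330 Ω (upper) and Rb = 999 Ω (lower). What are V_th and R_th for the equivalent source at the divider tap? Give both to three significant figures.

V_th = 28.2 V, R_th = 248 Ω

V_th is the open-circuit tap voltage: 37.5 × 999/(330 + 999) = 28.2 V.
With the supply zeroed, Ra and Rb appear in parallel from the tap: R_th = Ra‖Rb = (330 × 999)/1329 = 248 Ω.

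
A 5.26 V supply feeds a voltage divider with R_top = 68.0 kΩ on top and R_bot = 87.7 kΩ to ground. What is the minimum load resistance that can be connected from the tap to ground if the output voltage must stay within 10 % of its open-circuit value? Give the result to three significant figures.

R_L(min) ≈ 345 kΩ

Output resistance R_th = R_top‖R_bot = (68.0 × 87.7)/155.7 = 38.30 kΩ.
The fractional drop is R_th/(R_th + R_L); requiring this ≤ 0.100 gives R_L ≥ R_th(1/0.100 − 1) = 38.30 × 9.000 = 345 kΩ.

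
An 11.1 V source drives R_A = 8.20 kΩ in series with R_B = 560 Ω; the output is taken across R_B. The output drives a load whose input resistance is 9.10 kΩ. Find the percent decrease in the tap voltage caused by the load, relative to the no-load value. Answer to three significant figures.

5.45 %

The divider's output (Thévenin) resistance is R_A‖R_B = 524.2 Ω.
Fractional drop under load = R_th/(R_th + R_L) = 524.2 / (524.2 + 9100) = 0.05447.
So the output falls by 5.45 %.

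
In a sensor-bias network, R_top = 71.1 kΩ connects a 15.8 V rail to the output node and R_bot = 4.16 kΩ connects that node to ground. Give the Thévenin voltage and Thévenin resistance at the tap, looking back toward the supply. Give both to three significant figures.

V_th is the open-circuit tap voltage: 15.8 × 4.16/(71.1 + 4.16) = 0.873 V.
With the supply zeroed, R_top and R_bot appear in parallel from the tap: R_th = R_top‖R_bot = (71.1 × 4.16)/75.26 = 3.93 kΩ.

V_th = 0.873 V, R_th = 3.93 kΩ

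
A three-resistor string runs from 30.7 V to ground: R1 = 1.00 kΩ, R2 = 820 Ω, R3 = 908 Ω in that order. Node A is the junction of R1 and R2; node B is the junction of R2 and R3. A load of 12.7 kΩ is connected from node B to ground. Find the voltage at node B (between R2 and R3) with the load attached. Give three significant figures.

At node B, R3 is in parallel with the load: R3‖R_L = 847.4 Ω.
Below node A the resistance is R2 + (R3‖R_L) = 1667 Ω, so V_A = 30.7 × 1667/2667 = 19.19 V.
Then V_B = V_A × (R3‖R_L)/(R2 + R3‖R_L) = 19.19 × 847.4/1667 = 9.75 V.

V ≈ 9.75 V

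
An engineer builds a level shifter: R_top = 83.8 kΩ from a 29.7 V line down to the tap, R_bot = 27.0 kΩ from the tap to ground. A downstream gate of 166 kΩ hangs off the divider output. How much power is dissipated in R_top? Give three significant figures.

Total resistance from the source is R_top + (R_bot‖R_L) = 107.0 kΩ, so I = 29.7/107.0 kΩ = 0.2775 mA.
P = I²·R_top = (0.2775 mA)² × 83.8 kΩ = 6.45 mW.

P ≈ 6.45 mW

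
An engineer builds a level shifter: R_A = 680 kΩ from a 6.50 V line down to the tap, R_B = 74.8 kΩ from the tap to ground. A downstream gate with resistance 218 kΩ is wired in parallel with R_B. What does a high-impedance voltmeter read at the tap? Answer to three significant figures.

The load sits in parallel with R_B: R_B‖R_L = (74.8 × 218) / (74.8 + 218) = 55.69 kΩ.
V_out = 6.50 × 55.69 / (680 + 55.69) = 6.50 × 55.69/735.7 = 0.492 V.
(Unloaded it would have been 0.644 V.)

V_out ≈ 0.492 V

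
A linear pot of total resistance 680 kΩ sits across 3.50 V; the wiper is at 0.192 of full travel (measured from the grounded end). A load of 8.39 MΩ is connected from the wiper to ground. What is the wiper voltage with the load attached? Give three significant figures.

V ≈ 0.664 V

The wiper splits the pot into (1−α)R = 549.4 kΩ above and αR = 130.6 kΩ below.
Lower section ‖ load = 128.6 kΩ.
V_wiper = 3.50 × 128.6/(549.4 + 128.6) = 0.664 V.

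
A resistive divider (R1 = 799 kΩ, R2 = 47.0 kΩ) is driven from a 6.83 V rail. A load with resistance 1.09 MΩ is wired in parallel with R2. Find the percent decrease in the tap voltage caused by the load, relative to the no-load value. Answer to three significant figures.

3.91 %

The divider's output (Thévenin) resistance is R1‖R2 = 44.39 kΩ.
Fractional drop under load = R_th/(R_th + R_L) = 44.39 / (44.39 + 1090) = 0.03913.
So the output falls by 3.91 %.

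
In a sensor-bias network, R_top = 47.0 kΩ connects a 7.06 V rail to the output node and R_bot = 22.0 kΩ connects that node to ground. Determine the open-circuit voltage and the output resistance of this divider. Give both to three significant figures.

V_th = 2.25 V, R_th = 15.0 kΩ

V_th is the open-circuit tap voltage: 7.06 × 22.0/(47.0 + 22.0) = 2.25 V.
With the supply zeroed, R_top and R_bot appear in parallel from the tap: R_th = R_top‖R_bot = (47.0 × 22.0)/69.00 = 15.0 kΩ.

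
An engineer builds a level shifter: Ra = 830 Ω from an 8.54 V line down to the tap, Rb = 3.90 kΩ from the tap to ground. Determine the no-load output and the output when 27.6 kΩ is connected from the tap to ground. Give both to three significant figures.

Unloaded: 7.04 V; loaded: 6.87 V

Open-circuit: V = 8.54 × 3900/(830 + 3900) = 7.04 V.
With the load, Rb becomes Rb‖R_L = 3417 Ω, so V = 8.54 × 3417/4247 = 6.87 V.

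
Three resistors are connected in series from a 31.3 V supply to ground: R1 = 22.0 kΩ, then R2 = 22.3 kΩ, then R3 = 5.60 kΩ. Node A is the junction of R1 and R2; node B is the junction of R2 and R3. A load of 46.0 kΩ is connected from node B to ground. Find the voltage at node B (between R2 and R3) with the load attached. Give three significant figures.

At node B, R3 is in parallel with the load: R3‖R_L = 4.992 kΩ.
Below node A the resistance is R2 + (R3‖R_L) = 27.29 kΩ, so V_A = 31.3 × 27.29/49.29 = 17.33 V.
Then V_B = V_A × (R3‖R_L)/(R2 + R3‖R_L) = 17.33 × 4.992/27.29 = 3.17 V.

V ≈ 3.17 V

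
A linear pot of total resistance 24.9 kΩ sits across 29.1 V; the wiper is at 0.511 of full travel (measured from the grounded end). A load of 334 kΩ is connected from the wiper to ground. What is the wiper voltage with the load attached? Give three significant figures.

The wiper splits the pot into (1−α)R = 12.18 kΩ above and αR = 12.72 kΩ below.
Lower section ‖ load = 12.26 kΩ.
V_wiper = 29.1 × 12.26/(12.18 + 12.26) = 14.6 V.

V ≈ 14.6 V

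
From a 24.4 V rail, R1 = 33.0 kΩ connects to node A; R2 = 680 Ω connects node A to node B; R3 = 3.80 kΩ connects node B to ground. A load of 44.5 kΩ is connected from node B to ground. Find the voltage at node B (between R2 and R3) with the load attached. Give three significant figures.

V ≈ 2.30 V

At node B, R3 is in parallel with the load: R3‖R_L = 3501 Ω.
Below node A the resistance is R2 + (R3‖R_L) = 4181 Ω, so V_A = 24.4 × 4181/37180 = 2.744 V.
Then V_B = V_A × (R3‖R_L)/(R2 + R3‖R_L) = 2.744 × 3501/4181 = 2.30 V.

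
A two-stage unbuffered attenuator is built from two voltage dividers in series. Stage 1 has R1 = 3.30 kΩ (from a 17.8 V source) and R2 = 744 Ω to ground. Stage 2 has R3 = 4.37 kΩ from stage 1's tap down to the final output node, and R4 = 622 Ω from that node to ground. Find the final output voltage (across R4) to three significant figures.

Stage 2 presents R3+R4 = 4992 Ω as a load on stage 1's tap.
Stage 1's lower leg becomes R2‖(R3+R4) = 647.5 Ω, so V_mid = 17.8 × 647.5/3947 = 2.920 V.
Stage 2 is itself unloaded: V_out = V_mid × R4/(R3+R4) = 2.920 × 622/4992 = 0.364 V.

V_out ≈ 0.364 V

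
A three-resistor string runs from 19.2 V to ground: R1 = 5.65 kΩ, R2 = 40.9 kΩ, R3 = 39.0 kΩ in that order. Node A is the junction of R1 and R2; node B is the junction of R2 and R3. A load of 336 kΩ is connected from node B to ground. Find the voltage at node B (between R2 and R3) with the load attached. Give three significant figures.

V ≈ 8.23 V

At node B, R3 is in parallel with the load: R3‖R_L = 34.94 kΩ.
Below node A the resistance is R2 + (R3‖R_L) = 75.84 kΩ, so V_A = 19.2 × 75.84/81.49 = 17.87 V.
Then V_B = V_A × (R3‖R_L)/(R2 + R3‖R_L) = 17.87 × 34.94/75.84 = 8.23 V.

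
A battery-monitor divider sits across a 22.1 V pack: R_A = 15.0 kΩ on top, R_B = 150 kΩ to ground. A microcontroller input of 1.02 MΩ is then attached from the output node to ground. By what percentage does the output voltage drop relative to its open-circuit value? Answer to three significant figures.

The divider's output (Thévenin) resistance is R_A‖R_B = 13.64 kΩ.
Fractional drop under load = R_th/(R_th + R_L) = 13.64 / (13.64 + 1020) = 0.01319.
So the output falls by 1.32 %.

1.32 %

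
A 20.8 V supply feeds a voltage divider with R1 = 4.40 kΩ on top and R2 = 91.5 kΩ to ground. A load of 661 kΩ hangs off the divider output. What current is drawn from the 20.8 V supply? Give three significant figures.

R2‖R_L = 80.37 kΩ, so the source sees R1 + R2‖R_L = 84.77 kΩ.
I = 20.8 V / 84.77 kΩ = 0.245 mA.

I ≈ 0.245 mA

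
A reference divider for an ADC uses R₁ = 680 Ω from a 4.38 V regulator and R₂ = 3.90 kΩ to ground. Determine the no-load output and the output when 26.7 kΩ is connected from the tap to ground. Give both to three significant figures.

Unloaded: 3.73 V; loaded: 3.65 V

Open-circuit: V = 4.38 × 3900/(680 + 3900) = 3.73 V.
With the load, R₂ becomes R₂‖R_L = 3403 Ω, so V = 4.38 × 3403/4083 = 3.65 V.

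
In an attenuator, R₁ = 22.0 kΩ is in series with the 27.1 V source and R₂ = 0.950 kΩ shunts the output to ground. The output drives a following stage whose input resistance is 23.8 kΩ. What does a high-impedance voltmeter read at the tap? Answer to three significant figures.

The load sits in parallel with R₂: R₂‖R_L = (950 × 23800) / (950 + 23800) = 913.5 Ω.
V_out = 27.1 × 913.5 / (22000 + 913.5) = 27.1 × 913.5/22910 = 1.08 V.
(Unloaded it would have been 1.12 V.)

V_out ≈ 1.08 V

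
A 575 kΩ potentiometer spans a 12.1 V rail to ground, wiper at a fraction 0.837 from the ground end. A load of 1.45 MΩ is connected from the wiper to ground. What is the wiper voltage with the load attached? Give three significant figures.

The wiper splits the pot into (1−α)R = 93.73 kΩ above and αR = 481.3 kΩ below.
Lower section ‖ load = 361.3 kΩ.
V_wiper = 12.1 × 361.3/(93.73 + 361.3) = 9.61 V.

V ≈ 9.61 V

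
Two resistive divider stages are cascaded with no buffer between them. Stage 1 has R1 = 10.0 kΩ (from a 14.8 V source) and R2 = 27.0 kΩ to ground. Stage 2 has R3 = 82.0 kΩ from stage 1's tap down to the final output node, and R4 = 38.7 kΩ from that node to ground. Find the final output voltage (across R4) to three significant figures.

Stage 2 presents R3+R4 = 120.7 kΩ as a load on stage 1's tap.
Stage 1's lower leg becomes R2‖(R3+R4) = 22.06 kΩ, so V_mid = 14.8 × 22.06/32.06 = 10.18 V.
Stage 2 is itself unloaded: V_out = V_mid × R4/(R3+R4) = 10.18 × 38.7/120.7 = 3.27 V.

V_out ≈ 3.27 V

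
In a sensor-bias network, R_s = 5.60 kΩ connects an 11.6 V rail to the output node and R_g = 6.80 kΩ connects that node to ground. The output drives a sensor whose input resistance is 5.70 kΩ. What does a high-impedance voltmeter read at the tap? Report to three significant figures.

The load sits in parallel with R_g: R_g‖R_L = (6.80 × 5.70) / (6.80 + 5.70) = 3.101 kΩ.
V_out = 11.6 × 3.101 / (5.60 + 3.101) = 11.6 × 3.101/8.701 = 4.13 V.
(Unloaded it would have been 6.36 V.)

V_out ≈ 4.13 V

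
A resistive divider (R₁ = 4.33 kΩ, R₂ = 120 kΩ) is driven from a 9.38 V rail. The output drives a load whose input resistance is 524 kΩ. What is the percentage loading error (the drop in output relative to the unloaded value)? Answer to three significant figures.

0.791 %

The divider's output (Thévenin) resistance is R₁‖R₂ = 4.179 kΩ.
Fractional drop under load = R_th/(R_th + R_L) = 4.179 / (4.179 + 524) = 0.007912.
So the output falls by 0.791 %.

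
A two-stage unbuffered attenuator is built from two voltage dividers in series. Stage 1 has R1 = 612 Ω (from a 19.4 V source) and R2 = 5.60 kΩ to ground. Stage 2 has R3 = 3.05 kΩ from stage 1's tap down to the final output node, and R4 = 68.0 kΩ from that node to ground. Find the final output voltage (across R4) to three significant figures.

V_out ≈ 16.6 V

Stage 2 presents R3+R4 = 71050 Ω as a load on stage 1's tap.
Stage 1's lower leg becomes R2‖(R3+R4) = 5191 Ω, so V_mid = 19.4 × 5191/5803 = 17.35 V.
Stage 2 is itself unloaded: V_out = V_mid × R4/(R3+R4) = 17.35 × 68000/71050 = 16.6 V.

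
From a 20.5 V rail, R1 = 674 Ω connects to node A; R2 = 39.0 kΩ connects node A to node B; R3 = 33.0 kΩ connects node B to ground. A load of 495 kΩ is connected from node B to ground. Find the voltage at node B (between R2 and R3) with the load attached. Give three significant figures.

At node B, R3 is in parallel with the load: R3‖R_L = 30940 Ω.
Below node A the resistance is R2 + (R3‖R_L) = 69940 Ω, so V_A = 20.5 × 69940/70610 = 20.30 V.
Then V_B = V_A × (R3‖R_L)/(R2 + R3‖R_L) = 20.30 × 30940/69940 = 8.98 V.

V ≈ 8.98 V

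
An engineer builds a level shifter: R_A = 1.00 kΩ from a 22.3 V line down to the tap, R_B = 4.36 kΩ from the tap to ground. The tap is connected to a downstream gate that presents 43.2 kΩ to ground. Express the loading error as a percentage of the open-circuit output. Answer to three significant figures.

The divider's output (Thévenin) resistance is R_A‖R_B = 0.8134 kΩ.
Fractional drop under load = R_th/(R_th + R_L) = 0.8134 / (0.8134 + 43.2) = 0.01848.
So the output falls by 1.85 %.

1.85 %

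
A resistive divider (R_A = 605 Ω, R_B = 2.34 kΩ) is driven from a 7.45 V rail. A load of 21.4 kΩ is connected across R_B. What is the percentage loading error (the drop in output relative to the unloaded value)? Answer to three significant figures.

2.20 %

The divider's output (Thévenin) resistance is R_A‖R_B = 480.7 Ω.
Fractional drop under load = R_th/(R_th + R_L) = 480.7 / (480.7 + 21400) = 0.02197.
So the output falls by 2.20 %.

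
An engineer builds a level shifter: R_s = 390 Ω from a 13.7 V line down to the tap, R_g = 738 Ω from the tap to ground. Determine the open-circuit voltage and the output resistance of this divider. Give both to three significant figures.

V_th is the open-circuit tap voltage: 13.7 × 738/(390 + 738) = 8.96 V.
With the supply zeroed, R_s and R_g appear in parallel from the tap: R_th = R_s‖R_g = (390 × 738)/1128 = 255 Ω.

V_th = 8.96 V, R_th = 255 Ω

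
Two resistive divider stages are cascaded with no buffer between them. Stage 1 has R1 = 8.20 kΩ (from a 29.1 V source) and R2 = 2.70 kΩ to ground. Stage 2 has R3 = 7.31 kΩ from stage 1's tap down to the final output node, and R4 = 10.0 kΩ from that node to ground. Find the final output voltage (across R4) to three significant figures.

V_out ≈ 3.73 V

Stage 2 presents R3+R4 = 17.31 kΩ as a load on stage 1's tap.
Stage 1's lower leg becomes R2‖(R3+R4) = 2.336 kΩ, so V_mid = 29.1 × 2.336/10.54 = 6.451 V.
Stage 2 is itself unloaded: V_out = V_mid × R4/(R3+R4) = 6.451 × 10.0/17.31 = 3.73 V.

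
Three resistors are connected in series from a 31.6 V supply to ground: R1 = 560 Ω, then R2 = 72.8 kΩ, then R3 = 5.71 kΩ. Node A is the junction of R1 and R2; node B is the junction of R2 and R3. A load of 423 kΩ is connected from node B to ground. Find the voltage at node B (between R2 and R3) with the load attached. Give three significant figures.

At node B, R3 is in parallel with the load: R3‖R_L = 5634 Ω.
Below node A the resistance is R2 + (R3‖R_L) = 78430 Ω, so V_A = 31.6 × 78430/78990 = 31.38 V.
Then V_B = V_A × (R3‖R_L)/(R2 + R3‖R_L) = 31.38 × 5634/78430 = 2.25 V.

V ≈ 2.25 V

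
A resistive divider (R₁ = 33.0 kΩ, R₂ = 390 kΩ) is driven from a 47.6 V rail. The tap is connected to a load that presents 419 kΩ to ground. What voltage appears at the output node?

The load sits in parallel with R₂: R₂‖R_L = (390 × 419) / (390 + 419) = 202.0 kΩ.
V_out = 47.6 × 202.0 / (33.0 + 202.0) = 47.6 × 202.0/235.0 = 40.9 V.
(Unloaded it would have been 43.9 V.)

V_out ≈ 40.9 V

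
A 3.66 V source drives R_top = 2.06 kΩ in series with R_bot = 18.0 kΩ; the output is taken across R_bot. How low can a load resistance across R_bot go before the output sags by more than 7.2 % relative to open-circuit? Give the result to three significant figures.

Output resistance R_th = R_top‖R_bot = (2.06 × 18.0)/20.06 = 1.848 kΩ.
The fractional drop is R_th/(R_th + R_L); requiring this ≤ 0.0720 gives R_L ≥ R_th(1/0.0720 − 1) = 1.848 × 12.89 = 23.8 kΩ.

R_L(min) ≈ 23.8 kΩ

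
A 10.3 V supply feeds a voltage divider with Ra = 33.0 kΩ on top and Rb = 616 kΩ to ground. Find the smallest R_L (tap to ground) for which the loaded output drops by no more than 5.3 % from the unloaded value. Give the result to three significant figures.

R_L(min) ≈ 560 kΩ

Output resistance R_th = Ra‖Rb = (33.0 × 616)/649.0 = 31.32 kΩ.
The fractional drop is R_th/(R_th + R_L); requiring this ≤ 0.0530 gives R_L ≥ R_th(1/0.0530 − 1) = 31.32 × 17.87 = 560 kΩ.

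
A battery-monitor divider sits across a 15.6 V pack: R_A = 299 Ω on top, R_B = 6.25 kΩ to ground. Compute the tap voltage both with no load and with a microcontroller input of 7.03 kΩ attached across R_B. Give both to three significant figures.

Unloaded: 14.9 V; loaded: 14.3 V

Open-circuit: V = 15.6 × 6250/(299 + 6250) = 14.9 V.
With the load, R_B becomes R_B‖R_L = 3309 Ω, so V = 15.6 × 3309/3608 = 14.3 V.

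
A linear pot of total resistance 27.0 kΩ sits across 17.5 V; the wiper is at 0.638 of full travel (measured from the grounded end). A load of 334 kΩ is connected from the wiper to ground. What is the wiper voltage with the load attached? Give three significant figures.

The wiper splits the pot into (1−α)R = 9.774 kΩ above and αR = 17.23 kΩ below.
Lower section ‖ load = 16.38 kΩ.
V_wiper = 17.5 × 16.38/(9.774 + 16.38) = 11.0 V.

V ≈ 11.0 V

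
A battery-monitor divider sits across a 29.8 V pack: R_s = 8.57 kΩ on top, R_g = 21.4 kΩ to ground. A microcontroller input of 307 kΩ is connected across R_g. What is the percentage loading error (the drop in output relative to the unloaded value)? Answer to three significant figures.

The divider's output (Thévenin) resistance is R_s‖R_g = 6.119 kΩ.
Fractional drop under load = R_th/(R_th + R_L) = 6.119 / (6.119 + 307) = 0.01954.
So the output falls by 1.95 %.

1.95 %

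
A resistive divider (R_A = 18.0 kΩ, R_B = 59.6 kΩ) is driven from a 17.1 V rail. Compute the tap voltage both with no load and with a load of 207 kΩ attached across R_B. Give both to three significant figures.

Open-circuit: V = 17.1 × 59.6/(18.0 + 59.6) = 13.1 V.
With the load, R_B becomes R_B‖R_L = 46.28 kΩ, so V = 17.1 × 46.28/64.28 = 12.3 V.

Unloaded: 13.1 V; loaded: 12.3 V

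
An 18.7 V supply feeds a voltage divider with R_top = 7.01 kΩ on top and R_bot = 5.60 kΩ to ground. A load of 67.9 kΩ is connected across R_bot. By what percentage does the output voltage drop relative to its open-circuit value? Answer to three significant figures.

The divider's output (Thévenin) resistance is R_top‖R_bot = 3.113 kΩ.
Fractional drop under load = R_th/(R_th + R_L) = 3.113 / (3.113 + 67.9) = 0.04384.
So the output falls by 4.38 %.

4.38 %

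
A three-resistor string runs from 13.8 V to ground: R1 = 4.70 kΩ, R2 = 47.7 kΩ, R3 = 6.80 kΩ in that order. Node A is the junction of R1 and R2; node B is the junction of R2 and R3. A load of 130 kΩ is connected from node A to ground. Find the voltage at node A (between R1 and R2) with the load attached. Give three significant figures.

V ≈ 12.3 V

Below node A the series string R2+R3 = 54.50 kΩ sits in parallel with the 130 kΩ load: 38.40 kΩ.
V_A = 13.8 × 38.40/(4.70 + 38.40) = 12.3 V.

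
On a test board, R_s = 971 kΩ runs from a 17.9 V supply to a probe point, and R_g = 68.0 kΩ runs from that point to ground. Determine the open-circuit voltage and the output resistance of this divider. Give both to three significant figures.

V_th is the open-circuit tap voltage: 17.9 × 68.0/(971 + 68.0) = 1.17 V.
With the supply zeroed, R_s and R_g appear in parallel from the tap: R_th = R_s‖R_g = (971 × 68.0)/1039 = 63.5 kΩ.

V_th = 1.17 V, R_th = 63.5 kΩ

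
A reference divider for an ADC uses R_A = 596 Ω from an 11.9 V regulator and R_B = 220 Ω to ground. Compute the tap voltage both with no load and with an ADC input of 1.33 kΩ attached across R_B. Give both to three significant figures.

Unloaded: 3.21 V; loaded: 2.86 V

Open-circuit: V = 11.9 × 220/(596 + 220) = 3.21 V.
With the load, R_B becomes R_B‖R_L = 188.8 Ω, so V = 11.9 × 188.8/784.8 = 2.86 V.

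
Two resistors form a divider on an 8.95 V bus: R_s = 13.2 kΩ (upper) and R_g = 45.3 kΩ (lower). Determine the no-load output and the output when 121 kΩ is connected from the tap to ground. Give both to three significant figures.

Unloaded: 6.93 V; loaded: 6.39 V

Open-circuit: V = 8.95 × 45.3/(13.2 + 45.3) = 6.93 V.
With the load, R_g becomes R_g‖R_L = 32.96 kΩ, so V = 8.95 × 32.96/46.16 = 6.39 V.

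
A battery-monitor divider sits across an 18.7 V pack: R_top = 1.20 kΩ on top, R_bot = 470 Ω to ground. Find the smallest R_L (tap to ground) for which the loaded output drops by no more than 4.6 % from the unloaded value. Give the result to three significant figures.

R_L(min) ≈ 7.00 kΩ

Output resistance R_th = R_top‖R_bot = (1200 × 470)/1670 = 337.7 Ω.
The fractional drop is R_th/(R_th + R_L); requiring this ≤ 0.0460 gives R_L ≥ R_th(1/0.0460 − 1) = 337.7 × 20.74 = 7.00 kΩ.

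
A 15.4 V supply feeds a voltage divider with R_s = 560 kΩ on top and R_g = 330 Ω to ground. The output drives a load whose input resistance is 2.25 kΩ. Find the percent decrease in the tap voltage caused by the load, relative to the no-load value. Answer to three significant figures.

Unloaded V = 15.4 × 330/560300 = 0.0090697 V.
Loaded: R_g‖R_L = 287.8 Ω, giving V = 15.4 × 287.8/560300 = 0.0079102 V.
Drop = (0.0090697 − 0.0079102) / 0.0090697 = 12.8 %.

12.8 %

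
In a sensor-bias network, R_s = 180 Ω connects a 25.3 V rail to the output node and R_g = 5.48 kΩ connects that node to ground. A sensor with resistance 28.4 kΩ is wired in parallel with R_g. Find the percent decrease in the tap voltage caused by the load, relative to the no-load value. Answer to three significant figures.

0.610 %

The divider's output (Thévenin) resistance is R_s‖R_g = 174.3 Ω.
Fractional drop under load = R_th/(R_th + R_L) = 174.3 / (174.3 + 28400) = 0.006099.
So the output falls by 0.610 %.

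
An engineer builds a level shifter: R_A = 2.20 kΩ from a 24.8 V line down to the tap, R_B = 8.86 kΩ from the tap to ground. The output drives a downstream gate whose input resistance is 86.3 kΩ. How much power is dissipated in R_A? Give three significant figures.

P ≈ 12.9 mW

Total resistance from the source is R_A + (R_B‖R_L) = 10.24 kΩ, so I = 24.8/10.24 kΩ = 2.423 mA.
P = I²·R_A = (2.423 mA)² × 2.20 kΩ = 12.9 mW.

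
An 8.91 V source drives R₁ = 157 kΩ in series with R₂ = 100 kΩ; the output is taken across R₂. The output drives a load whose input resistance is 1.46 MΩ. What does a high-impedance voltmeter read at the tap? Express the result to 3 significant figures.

V_out ≈ 3.33 V

The load sits in parallel with R₂: R₂‖R_L = (100 × 1460) / (100 + 1460) = 93.59 kΩ.
V_out = 8.91 × 93.59 / (157 + 93.59) = 8.91 × 93.59/250.6 = 3.33 V.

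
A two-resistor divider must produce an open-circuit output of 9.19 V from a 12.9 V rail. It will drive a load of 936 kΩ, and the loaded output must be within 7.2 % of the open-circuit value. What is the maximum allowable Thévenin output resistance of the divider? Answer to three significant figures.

R_th ≤ 72.6 kΩ

Loading drop = R_th/(R_th + R_L) ≤ 0.0720, so R_th ≤ R_L · ε/(1−ε) = 936 kΩ × 0.0720/0.9280 = 72.6 kΩ.
(Any R1, R2 with R2/(R1+R2) = 0.712 and R1‖R2 ≤ 72.6 kΩ will meet the spec.)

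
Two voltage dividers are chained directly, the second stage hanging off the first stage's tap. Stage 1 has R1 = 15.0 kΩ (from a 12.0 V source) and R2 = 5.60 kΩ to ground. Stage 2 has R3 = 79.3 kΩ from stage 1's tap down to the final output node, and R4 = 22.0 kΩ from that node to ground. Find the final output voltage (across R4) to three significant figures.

V_out ≈ 0.681 V

Stage 2 presents R3+R4 = 101.3 kΩ as a load on stage 1's tap.
Stage 1's lower leg becomes R2‖(R3+R4) = 5.307 kΩ, so V_mid = 12.0 × 5.307/20.31 = 3.136 V.
Stage 2 is itself unloaded: V_out = V_mid × R4/(R3+R4) = 3.136 × 22.0/101.3 = 0.681 V.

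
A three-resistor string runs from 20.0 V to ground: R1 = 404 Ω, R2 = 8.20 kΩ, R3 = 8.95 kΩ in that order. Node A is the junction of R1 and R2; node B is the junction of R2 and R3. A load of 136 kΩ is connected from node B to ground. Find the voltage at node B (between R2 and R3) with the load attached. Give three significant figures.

V ≈ 9.88 V

At node B, R3 is in parallel with the load: R3‖R_L = 8397 Ω.
Below node A the resistance is R2 + (R3‖R_L) = 16600 Ω, so V_A = 20.0 × 16600/17000 = 19.52 V.
Then V_B = V_A × (R3‖R_L)/(R2 + R3‖R_L) = 19.52 × 8397/16600 = 9.88 V.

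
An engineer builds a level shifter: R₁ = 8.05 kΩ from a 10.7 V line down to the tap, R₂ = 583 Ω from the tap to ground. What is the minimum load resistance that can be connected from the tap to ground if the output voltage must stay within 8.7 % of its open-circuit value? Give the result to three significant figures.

R_L(min) ≈ 5.70 kΩ

Output resistance R_th = R₁‖R₂ = (8050 × 583)/8633 = 543.6 Ω.
The fractional drop is R_th/(R_th + R_L); requiring this ≤ 0.0870 gives R_L ≥ R_th(1/0.0870 − 1) = 543.6 × 10.49 = 5.70 kΩ.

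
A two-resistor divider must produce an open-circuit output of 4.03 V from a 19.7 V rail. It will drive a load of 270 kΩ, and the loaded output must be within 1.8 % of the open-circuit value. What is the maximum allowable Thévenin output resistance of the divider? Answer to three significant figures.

Loading drop = R_th/(R_th + R_L) ≤ 0.0180, so R_th ≤ R_L · ε/(1−ε) = 270 kΩ × 0.0180/0.9820 = 4.95 kΩ.
(Any R1, R2 with R2/(R1+R2) = 0.205 and R1‖R2 ≤ 4.95 kΩ will meet the spec.)

R_th ≤ 4.95 kΩ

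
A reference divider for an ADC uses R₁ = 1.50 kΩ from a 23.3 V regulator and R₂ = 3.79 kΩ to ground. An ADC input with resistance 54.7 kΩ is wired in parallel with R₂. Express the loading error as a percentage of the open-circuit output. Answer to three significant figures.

1.93 %

The divider's output (Thévenin) resistance is R₁‖R₂ = 1.075 kΩ.
Fractional drop under load = R_th/(R_th + R_L) = 1.075 / (1.075 + 54.7) = 0.01927.
So the output falls by 1.93 %.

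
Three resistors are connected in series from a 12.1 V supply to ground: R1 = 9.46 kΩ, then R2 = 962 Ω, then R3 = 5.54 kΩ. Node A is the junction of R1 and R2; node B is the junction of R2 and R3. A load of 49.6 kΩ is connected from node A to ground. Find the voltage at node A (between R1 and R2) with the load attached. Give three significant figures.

V ≈ 4.57 V

Below node A the series string R2+R3 = 6502 Ω sits in parallel with the 49600 Ω load: 5748 Ω.
V_A = 12.1 × 5748/(9460 + 5748) = 4.57 V.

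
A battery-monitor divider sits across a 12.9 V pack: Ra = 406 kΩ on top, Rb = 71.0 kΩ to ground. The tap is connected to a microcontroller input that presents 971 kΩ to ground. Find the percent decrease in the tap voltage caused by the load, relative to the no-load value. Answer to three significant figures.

The divider's output (Thévenin) resistance is Ra‖Rb = 60.43 kΩ.
Fractional drop under load = R_th/(R_th + R_L) = 60.43 / (60.43 + 971) = 0.05859.
So the output falls by 5.86 %.

5.86 %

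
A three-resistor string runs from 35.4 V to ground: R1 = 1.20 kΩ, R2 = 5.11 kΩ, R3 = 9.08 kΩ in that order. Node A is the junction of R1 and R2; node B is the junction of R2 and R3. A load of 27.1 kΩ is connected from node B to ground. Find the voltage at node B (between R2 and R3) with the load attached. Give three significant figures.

V ≈ 18.4 V

At node B, R3 is in parallel with the load: R3‖R_L = 6.801 kΩ.
Below node A the resistance is R2 + (R3‖R_L) = 11.91 kΩ, so V_A = 35.4 × 11.91/13.11 = 32.16 V.
Then V_B = V_A × (R3‖R_L)/(R2 + R3‖R_L) = 32.16 × 6.801/11.91 = 18.4 V.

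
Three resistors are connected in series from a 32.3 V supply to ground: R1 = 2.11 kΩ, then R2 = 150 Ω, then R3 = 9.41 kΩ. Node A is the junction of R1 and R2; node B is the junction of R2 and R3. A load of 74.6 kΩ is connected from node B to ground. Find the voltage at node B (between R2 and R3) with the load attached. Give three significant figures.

At node B, R3 is in parallel with the load: R3‖R_L = 8356 Ω.
Below node A the resistance is R2 + (R3‖R_L) = 8506 Ω, so V_A = 32.3 × 8506/10620 = 25.88 V.
Then V_B = V_A × (R3‖R_L)/(R2 + R3‖R_L) = 25.88 × 8356/8506 = 25.4 V.

V ≈ 25.4 V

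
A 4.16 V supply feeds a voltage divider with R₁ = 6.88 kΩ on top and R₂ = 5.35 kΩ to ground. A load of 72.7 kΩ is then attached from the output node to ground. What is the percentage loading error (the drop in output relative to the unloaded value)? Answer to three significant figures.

3.98 %

The divider's output (Thévenin) resistance is R₁‖R₂ = 3.010 kΩ.
Fractional drop under load = R_th/(R_th + R_L) = 3.010 / (3.010 + 72.7) = 0.03975.
So the output falls by 3.98 %.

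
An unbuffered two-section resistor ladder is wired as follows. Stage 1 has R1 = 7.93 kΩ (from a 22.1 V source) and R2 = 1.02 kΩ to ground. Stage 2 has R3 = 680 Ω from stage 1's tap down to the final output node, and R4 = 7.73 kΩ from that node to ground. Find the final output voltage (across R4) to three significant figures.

Stage 2 presents R3+R4 = 8410 Ω as a load on stage 1's tap.
Stage 1's lower leg becomes R2‖(R3+R4) = 909.7 Ω, so V_mid = 22.1 × 909.7/8840 = 2.274 V.
Stage 2 is itself unloaded: V_out = V_mid × R4/(R3+R4) = 2.274 × 7730/8410 = 2.09 V.

V_out ≈ 2.09 V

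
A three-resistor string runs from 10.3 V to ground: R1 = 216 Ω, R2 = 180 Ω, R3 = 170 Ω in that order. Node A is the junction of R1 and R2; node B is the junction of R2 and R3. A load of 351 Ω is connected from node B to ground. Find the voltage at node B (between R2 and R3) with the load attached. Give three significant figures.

V ≈ 2.31 V

At node B, R3 is in parallel with the load: R3‖R_L = 114.5 Ω.
Below node A the resistance is R2 + (R3‖R_L) = 294.5 Ω, so V_A = 10.3 × 294.5/510.5 = 5.942 V.
Then V_B = V_A × (R3‖R_L)/(R2 + R3‖R_L) = 5.942 × 114.5/294.5 = 2.31 V.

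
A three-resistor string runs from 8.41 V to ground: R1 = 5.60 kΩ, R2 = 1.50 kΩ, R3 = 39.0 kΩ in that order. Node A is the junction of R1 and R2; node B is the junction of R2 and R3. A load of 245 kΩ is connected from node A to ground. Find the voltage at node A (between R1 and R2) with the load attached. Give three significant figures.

Below node A the series string R2+R3 = 40.50 kΩ sits in parallel with the 245 kΩ load: 34.75 kΩ.
V_A = 8.41 × 34.75/(5.60 + 34.75) = 7.24 V.

V ≈ 7.24 V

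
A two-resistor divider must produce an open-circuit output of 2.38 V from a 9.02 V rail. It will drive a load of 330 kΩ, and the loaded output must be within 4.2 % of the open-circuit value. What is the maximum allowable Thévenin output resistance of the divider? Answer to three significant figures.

Loading drop = R_th/(R_th + R_L) ≤ 0.0420, so R_th ≤ R_L · ε/(1−ε) = 330 kΩ × 0.0420/0.9580 = 14.5 kΩ.

R_th ≤ 14.5 kΩ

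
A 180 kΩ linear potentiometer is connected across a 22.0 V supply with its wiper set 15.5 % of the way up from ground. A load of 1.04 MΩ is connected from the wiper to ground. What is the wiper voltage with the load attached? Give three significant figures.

V ≈ 3.33 V

The wiper splits the pot into (1−α)R = 152.1 kΩ above and αR = 27.90 kΩ below.
Lower section ‖ load = 27.17 kΩ.
V_wiper = 22.0 × 27.17/(152.1 + 27.17) = 3.33 V.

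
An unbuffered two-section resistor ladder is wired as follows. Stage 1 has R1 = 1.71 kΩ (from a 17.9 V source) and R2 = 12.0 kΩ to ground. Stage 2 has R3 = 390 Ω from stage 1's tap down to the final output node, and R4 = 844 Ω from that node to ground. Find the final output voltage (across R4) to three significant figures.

V_out ≈ 4.84 V

Stage 2 presents R3+R4 = 1234 Ω as a load on stage 1's tap.
Stage 1's lower leg becomes R2‖(R3+R4) = 1119 Ω, so V_mid = 17.9 × 1119/2829 = 7.080 V.
Stage 2 is itself unloaded: V_out = V_mid × R4/(R3+R4) = 7.080 × 844/1234 = 4.84 V.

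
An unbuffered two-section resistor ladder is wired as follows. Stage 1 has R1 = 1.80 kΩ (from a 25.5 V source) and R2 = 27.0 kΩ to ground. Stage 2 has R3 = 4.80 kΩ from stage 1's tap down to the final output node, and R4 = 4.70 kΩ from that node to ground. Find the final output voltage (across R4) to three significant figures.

Stage 2 presents R3+R4 = 9.500 kΩ as a load on stage 1's tap.
Stage 1's lower leg becomes R2‖(R3+R4) = 7.027 kΩ, so V_mid = 25.5 × 7.027/8.827 = 20.30 V.
Stage 2 is itself unloaded: V_out = V_mid × R4/(R3+R4) = 20.30 × 4.70/9.500 = 10.0 V.

V_out ≈ 10.0 V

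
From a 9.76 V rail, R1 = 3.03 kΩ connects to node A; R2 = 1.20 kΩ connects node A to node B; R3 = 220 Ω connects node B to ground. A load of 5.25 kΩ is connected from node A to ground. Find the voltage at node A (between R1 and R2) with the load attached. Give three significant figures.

Below node A the series string R2+R3 = 1420 Ω sits in parallel with the 5250 Ω load: 1118 Ω.
V_A = 9.76 × 1118/(3030 + 1118) = 2.63 V.

V ≈ 2.63 V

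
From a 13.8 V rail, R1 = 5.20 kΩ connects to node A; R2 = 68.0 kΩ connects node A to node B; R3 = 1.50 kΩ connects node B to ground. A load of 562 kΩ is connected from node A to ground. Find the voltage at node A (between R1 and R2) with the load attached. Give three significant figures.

Below node A the series string R2+R3 = 69.50 kΩ sits in parallel with the 562 kΩ load: 61.85 kΩ.
V_A = 13.8 × 61.85/(5.20 + 61.85) = 12.7 V.

V ≈ 12.7 V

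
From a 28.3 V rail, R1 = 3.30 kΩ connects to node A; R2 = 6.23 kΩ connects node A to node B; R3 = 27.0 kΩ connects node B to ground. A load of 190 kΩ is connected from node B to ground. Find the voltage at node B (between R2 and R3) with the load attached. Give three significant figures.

At node B, R3 is in parallel with the load: R3‖R_L = 23.64 kΩ.
Below node A the resistance is R2 + (R3‖R_L) = 29.87 kΩ, so V_A = 28.3 × 29.87/33.17 = 25.48 V.
Then V_B = V_A × (R3‖R_L)/(R2 + R3‖R_L) = 25.48 × 23.64/29.87 = 20.2 V.

V ≈ 20.2 V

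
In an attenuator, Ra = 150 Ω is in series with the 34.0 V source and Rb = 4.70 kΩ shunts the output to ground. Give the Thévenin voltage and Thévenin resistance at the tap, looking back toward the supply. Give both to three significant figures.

V_th is the open-circuit tap voltage: 34.0 × 4700/(150 + 4700) = 32.9 V.
With the supply zeroed, Ra and Rb appear in parallel from the tap: R_th = Ra‖Rb = (150 × 4700)/4850 = 145 Ω.

V_th = 32.9 V, R_th = 145 Ω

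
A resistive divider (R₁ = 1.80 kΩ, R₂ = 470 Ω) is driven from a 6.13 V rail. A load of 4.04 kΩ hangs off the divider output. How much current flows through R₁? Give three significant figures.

I ≈ 2.76 mA

R₂‖R_L = 421.0 Ω, so the source sees R₁ + R₂‖R_L = 2221 Ω.
I = 6.13 V / 2221 Ω = 2.76 mA.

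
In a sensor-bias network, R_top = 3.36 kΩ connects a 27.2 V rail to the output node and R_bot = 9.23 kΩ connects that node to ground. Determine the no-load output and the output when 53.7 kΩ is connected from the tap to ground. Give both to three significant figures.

Unloaded: 19.9 V; loaded: 19.1 V

Open-circuit: V = 27.2 × 9.23/(3.36 + 9.23) = 19.9 V.
With the load, R_bot becomes R_bot‖R_L = 7.876 kΩ, so V = 27.2 × 7.876/11.24 = 19.1 V.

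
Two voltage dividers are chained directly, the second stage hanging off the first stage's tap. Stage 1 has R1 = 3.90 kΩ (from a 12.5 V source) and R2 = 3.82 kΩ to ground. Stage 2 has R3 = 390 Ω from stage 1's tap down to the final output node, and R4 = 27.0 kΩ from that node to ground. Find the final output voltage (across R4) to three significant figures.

Stage 2 presents R3+R4 = 27390 Ω as a load on stage 1's tap.
Stage 1's lower leg becomes R2‖(R3+R4) = 3352 Ω, so V_mid = 12.5 × 3352/7252 = 5.778 V.
Stage 2 is itself unloaded: V_out = V_mid × R4/(R3+R4) = 5.778 × 27000/27390 = 5.70 V.

V_out ≈ 5.70 V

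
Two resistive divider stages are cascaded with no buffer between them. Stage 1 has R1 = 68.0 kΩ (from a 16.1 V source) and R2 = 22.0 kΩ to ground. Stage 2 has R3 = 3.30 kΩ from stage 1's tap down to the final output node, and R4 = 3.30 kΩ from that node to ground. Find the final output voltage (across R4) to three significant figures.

V_out ≈ 0.559 V

Stage 2 presents R3+R4 = 6.600 kΩ as a load on stage 1's tap.
Stage 1's lower leg becomes R2‖(R3+R4) = 5.077 kΩ, so V_mid = 16.1 × 5.077/73.08 = 1.119 V.
Stage 2 is itself unloaded: V_out = V_mid × R4/(R3+R4) = 1.119 × 3.30/6.600 = 0.559 V.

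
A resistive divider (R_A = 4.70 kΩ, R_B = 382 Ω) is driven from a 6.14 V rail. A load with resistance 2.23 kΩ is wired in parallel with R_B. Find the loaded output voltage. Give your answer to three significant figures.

V_out ≈ 0.398 V

The load sits in parallel with R_B: R_B‖R_L = (382 × 2230) / (382 + 2230) = 326.1 Ω.
V_out = 6.14 × 326.1 / (4700 + 326.1) = 6.14 × 326.1/5026 = 0.398 V.
(Unloaded it would have been 0.462 V.)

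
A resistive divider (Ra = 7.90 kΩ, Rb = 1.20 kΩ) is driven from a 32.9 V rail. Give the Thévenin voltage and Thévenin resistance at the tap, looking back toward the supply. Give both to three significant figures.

V_th = 4.34 V, R_th = 1.04 kΩ

V_th is the open-circuit tap voltage: 32.9 × 1.20/(7.90 + 1.20) = 4.34 V.
With the supply zeroed, Ra and Rb appear in parallel from the tap: R_th = Ra‖Rb = (7.90 × 1.20)/9.100 = 1.04 kΩ.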